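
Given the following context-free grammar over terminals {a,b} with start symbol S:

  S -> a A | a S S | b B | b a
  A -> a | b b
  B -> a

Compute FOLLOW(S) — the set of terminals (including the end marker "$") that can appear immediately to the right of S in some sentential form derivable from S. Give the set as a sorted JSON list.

Compute FIRST by fixpoint:
round 1:
  A via A→a: +{a}
  A via A→b b: +{b}
  B via B→a: +{a}
  S via S→a A: +{a}
  S via S→b B: +{b}
  S: {a,b}  A: {a,b}  B: {a}
round 2: (stable)
  S: {a,b}  A: {a,b}  B: {a}

FOLLOW iteration:
seed FOLLOW(S) with $
iter 1:
  S→a A: FOLLOW(A) ⊇ FOLLOW(S) ⊇ {$}; new: +{$}
  S→a S S: FOLLOW(S) ⊇ FIRST(S) = {a,b}; new: +{a,b}
  S→b B: FOLLOW(B) ⊇ FOLLOW(S) ⊇ {$,a,b}; new: +{$,a,b}
  S: {$,a,b}  A: {$}  B: {$,a,b}
iter 2:
  S→a A: FOLLOW(A) ⊇ FOLLOW(S) ⊇ {$,a,b}; new: +{a,b}
  S: {$,a,b}  A: {$,a,b}  B: {$,a,b}
iter 3: (no change)
  S: {$,a,b}  A: {$,a,b}  B: {$,a,b}

FOLLOW(S) = ["$", "a", "b"]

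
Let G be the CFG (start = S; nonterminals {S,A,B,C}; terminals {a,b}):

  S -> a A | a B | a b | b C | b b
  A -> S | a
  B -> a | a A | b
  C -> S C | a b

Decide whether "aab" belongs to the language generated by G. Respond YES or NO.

Convert to CNF:
  S -> T0 A | T0 B | T0 T1 | T1 C | T1 T1
  A -> T0 A | T0 B | T0 T1 | T1 C | T1 T1 | a
  B -> T0 A | a | b
  C -> S C | T0 T1
  T0 -> a
  T1 -> b

CYK fill:
  [0..0]={A,B,T0}  "a"  orig:{A,B}
  [1..1]={A,B,T0}  "a"  orig:{A,B}
  [2..2]={B,T1}  "b"  orig:{B}
  [0..1]={A,B,S}  "aa"
  [1..2]={A,C,S}  "ab"
  [0..2]={A,B,S}  "aab"

S ∈ T[0,2] ⇒ YES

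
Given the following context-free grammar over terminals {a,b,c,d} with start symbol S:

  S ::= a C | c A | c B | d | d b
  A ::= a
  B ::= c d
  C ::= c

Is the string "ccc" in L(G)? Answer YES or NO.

Convert to CNF:
  S -> T0 A | T0 B | T1 T3 | T2 C | d
  A -> a
  B -> T0 T1
  C -> c
  T0 -> c
  T1 -> d
  T2 -> a
  T3 -> b

CYK fill:
  [0..0]={C,T0}  "c"  orig:{C}
  [1..1]={C,T0}  "c"  orig:{C}
  [2..2]={C,T0}  "c"  orig:{C}
  [0..1]=∅  "cc"
  [1..2]=∅  "cc"
  [0..2]=∅  "ccc"

S ∉ T[0,2] ⇒ NO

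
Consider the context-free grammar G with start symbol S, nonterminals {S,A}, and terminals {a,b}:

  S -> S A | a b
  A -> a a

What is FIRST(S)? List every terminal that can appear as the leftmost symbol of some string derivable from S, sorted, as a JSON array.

FIRST sets, iterate to fixpoint:
iter 1:
  A via A→a a: +{a}
  S via S→a b: +{a}
  S: {a}  A: {a}
iter 2: (no change)
  S: {a}  A: {a}

FIRST(S) = ["a"]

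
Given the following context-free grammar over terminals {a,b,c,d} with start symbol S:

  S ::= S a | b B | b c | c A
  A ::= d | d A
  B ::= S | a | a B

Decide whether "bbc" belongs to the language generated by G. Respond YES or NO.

CNF form of G:
  S -> S T1 | T2 B | T2 T3 | T3 A
  A -> T0 A | d
  B -> S T1 | T1 B | T2 B | T2 T3 | T3 A | a
  T0 -> d
  T1 -> a
  T2 -> b
  T3 -> c

CYK fill:
  cell(0,0) b: {T2}  orig:{}
  cell(1,1) b: {T2}  orig:{}
  cell(2,2) c: {T3}  orig:{}
  cell(0,1) bb: ∅
  cell(1,2) bc: {B,S}
  cell(0,2) bbc: {B,S}

S ∈ T[0,2] ⇒ YES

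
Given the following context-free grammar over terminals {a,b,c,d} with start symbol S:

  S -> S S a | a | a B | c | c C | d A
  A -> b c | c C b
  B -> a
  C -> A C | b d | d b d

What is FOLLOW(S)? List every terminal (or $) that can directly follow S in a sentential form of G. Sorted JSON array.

Compute FIRST by fixpoint:
[1]
  A via A→b c: +{b}
  A via A→c C b: +{c}
  B via B→a: +{a}
  C via C→A C: +{b,c}
  C via C→d b d: +{d}
  S via S→a: +{a}
  S via S→c: +{c}
  S via S→d A: +{d}
  S: {a,c,d}  A: {b,c}  B: {a}  C: {b,c,d}
[2] (no change)
  S: {a,c,d}  A: {b,c}  B: {a}  C: {b,c,d}

FOLLOW sets:
FOLLOW(S) := {$}
pass 1:
  A→c C b: FOLLOW(C) ⊇ FIRST(b) = {b}; new: +{b}
  C→A C: FOLLOW(A) ⊇ FIRST(C) = {b,c,d}; new: +{b,c,d}
  S→S S a: FOLLOW(S) ⊇ FIRST(S) = {a,c,d}; new: +{a,c,d}
  S→a B: FOLLOW(B) ⊇ FOLLOW(S) ⊇ {$,a,c,d}; new: +{$,a,c,d}
  S→c C: FOLLOW(C) ⊇ FOLLOW(S) ⊇ {$,a,c,d}; new: +{$,a,c,d}
  S→d A: FOLLOW(A) ⊇ FOLLOW(S) ⊇ {$,a,c,d}; new: +{$,a}
  FOLLOW(S)={$,a,c,d}  FOLLOW(A)={$,a,b,c,d}  FOLLOW(B)={$,a,c,d}  FOLLOW(C)={$,a,b,c,d}
pass 2: (no change)
  FOLLOW(S)={$,a,c,d}  FOLLOW(A)={$,a,b,c,d}  FOLLOW(B)={$,a,c,d}  FOLLOW(C)={$,a,b,c,d}

FOLLOW(S) = ["$", "a", "c", "d"]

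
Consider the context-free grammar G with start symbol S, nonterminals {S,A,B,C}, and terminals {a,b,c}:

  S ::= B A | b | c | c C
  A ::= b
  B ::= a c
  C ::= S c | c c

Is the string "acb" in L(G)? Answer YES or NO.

CNF form of G:
  S -> B A | T1 C | b | c
  A -> b
  B -> T0 T1
  C -> S T1 | T1 T1
  T0 -> a
  T1 -> c

CYK fill:
  [0..0]={T0}  "a"  orig:{}
  [1..1]={S,T1}  "c"  orig:{S}
  [2..2]={A,S}  "b"
  [0..1]={B}  "ac"
  [1..2]=∅  "cb"
  [0..2]={S}  "acb"

S ∈ T[0,2] ⇒ YES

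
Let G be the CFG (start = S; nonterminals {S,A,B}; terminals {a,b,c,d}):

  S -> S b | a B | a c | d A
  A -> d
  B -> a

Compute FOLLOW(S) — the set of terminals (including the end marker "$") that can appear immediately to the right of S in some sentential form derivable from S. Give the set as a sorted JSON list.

Compute FIRST by fixpoint:
[1]
  A via A→d: +{d}
  B via B→a: +{a}
  S via S→a B: +{a}
  S via S→d A: +{d}
  FIRST(S)={a,d}  FIRST(A)={d}  FIRST(B)={a}
[2] (stable)
  FIRST(S)={a,d}  FIRST(A)={d}  FIRST(B)={a}

FOLLOW sets:
initialize: $ ∈ FOLLOW(S)
iter 1:
  S→S b: FOLLOW(S) ⊇ FIRST(b) = {b}; new: +{b}
  S→a B: FOLLOW(B) ⊇ FOLLOW(S) ⊇ {$,b}; new: +{$,b}
  S→d A: FOLLOW(A) ⊇ FOLLOW(S) ⊇ {$,b}; new: +{$,b}
  FOLLOW[S]={$,b}  FOLLOW[A]={$,b}  FOLLOW[B]={$,b}
iter 2: done
  FOLLOW[S]={$,b}  FOLLOW[A]={$,b}  FOLLOW[B]={$,b}

FOLLOW(S) = ["$", "b"]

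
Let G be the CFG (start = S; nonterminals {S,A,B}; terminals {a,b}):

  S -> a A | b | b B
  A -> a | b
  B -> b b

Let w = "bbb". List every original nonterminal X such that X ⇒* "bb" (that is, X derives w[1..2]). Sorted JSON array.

CNF form of G:
  S -> T0 B | T1 A | b
  A -> a | b
  B -> T0 T0
  T0 -> b
  T1 -> a

CYK table (by increasing span) (cells [i..j] with 1 ≤ i ≤ j ≤ 2 only):
  [1..1]={A,S,T0}  "b"  orig:{A,S}
  [2..2]={A,S,T0}  "b"  orig:{A,S}
  [1..2]={B}  "bb"

Original NTs in T[1,2] deriving "bb": ["B"]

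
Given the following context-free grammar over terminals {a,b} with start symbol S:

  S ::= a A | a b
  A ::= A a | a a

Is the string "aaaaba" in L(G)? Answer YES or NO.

CNF form of G:
  S -> T0 A | T0 T1
  A -> A T0 | T0 T0
  T0 -> a
  T1 -> b

CYK fill:
  cell(0,0) a: {T0}  orig:{}
  cell(1,1) a: {T0}  orig:{}
  cell(2,2) a: {T0}  orig:{}
  cell(3,3) a: {T0}  orig:{}
  cell(4,4) b: {T1}  orig:{}
  cell(5,5) a: {T0}  orig:{}
  cell(0,1) aa: {A}
  cell(1,2) aa: {A}
  cell(2,3) aa: {A}
  cell(3,4) ab: {S}
  cell(4,5) ba: ∅
  cell(0,2) aaa: {A,S}
  cell(1,3) aaa: {A,S}
  cell(2,4) aab: ∅
  cell(3,5) aba: ∅
  cell(0,3) aaaa: {A,S}
  cell(1,4) aaab: ∅
  cell(2,5) aaba: ∅
  cell(0,4) aaaab: ∅
  cell(1,5) aaaba: ∅
  cell(0,5) aaaaba: ∅

S ∉ T[0,5] ⇒ NO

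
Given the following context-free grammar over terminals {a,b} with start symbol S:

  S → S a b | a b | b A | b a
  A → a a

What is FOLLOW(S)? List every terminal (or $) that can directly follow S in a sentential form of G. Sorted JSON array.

Compute FIRST by fixpoint:
[1]
  A via A→a a: +{a}
  S via S→a b: +{a}
  S via S→b A: +{b}
  FIRST[S]={a,b}  FIRST[A]={a}
[2] done
  FIRST[S]={a,b}  FIRST[A]={a}

Compute FOLLOW by fixpoint:
seed FOLLOW(S) with $
pass 1:
  S→S a b: FOLLOW(S) ⊇ FIRST(a) = {a}; new: +{a}
  S→b A: FOLLOW(A) ⊇ FOLLOW(S) ⊇ {$,a}; new: +{$,a}
  FOLLOW[S]={$,a}  FOLLOW[A]={$,a}
pass 2: (no change)
  FOLLOW[S]={$,a}  FOLLOW[A]={$,a}

FOLLOW(S) = ["$", "a"]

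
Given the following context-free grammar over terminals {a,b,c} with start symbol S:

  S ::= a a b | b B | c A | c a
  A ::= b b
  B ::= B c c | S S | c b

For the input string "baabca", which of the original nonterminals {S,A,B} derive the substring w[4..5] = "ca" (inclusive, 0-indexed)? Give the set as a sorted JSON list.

Convert to CNF:
  S -> T0 B | T1 A | T1 T2 | T2 X4
  A -> T0 T0
  B -> B X3 | S S | T1 T0
  T0 -> b
  T1 -> c
  T2 -> a
  X3 -> T1 T1
  X4 -> T2 T0

Fill CYK table bottom-up (cells [i..j] with 4 ≤ i ≤ j ≤ 5 only):
  cell(4,4) c: {T1}  orig:{}
  cell(5,5) a: {T2}  orig:{}
  cell(4,5) ca: {S}

Original NTs in T[4,5] deriving "ca": ["S"]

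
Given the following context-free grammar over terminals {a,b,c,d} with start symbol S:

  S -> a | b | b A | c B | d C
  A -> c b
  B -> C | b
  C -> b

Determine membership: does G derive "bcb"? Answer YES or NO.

CNF form of G:
  S -> T0 B | T1 A | T2 C | a | b
  A -> T0 T1
  B -> b
  C -> b
  T0 -> c
  T1 -> b
  T2 -> d

CYK table (by increasing span):
  [0..0]={B,C,S,T1}  "b"  orig:{B,C,S}
  [1..1]={T0}  "c"  orig:{}
  [2..2]={B,C,S,T1}  "b"  orig:{B,C,S}
  [0..1]=∅  "bc"
  [1..2]={A,S}  "cb"
  [0..2]={S}  "bcb"

S ∈ T[0,2] ⇒ YES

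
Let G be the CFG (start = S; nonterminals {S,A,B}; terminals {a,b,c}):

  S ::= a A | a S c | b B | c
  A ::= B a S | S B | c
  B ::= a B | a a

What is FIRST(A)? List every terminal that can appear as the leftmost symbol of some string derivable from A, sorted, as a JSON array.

Compute FIRST by fixpoint:
round 1:
  A via A→c: +{c}
  B via B→a B: +{a}
  S via S→a A: +{a}
  S via S→b B: +{b}
  S via S→c: +{c}
  S: {a,b,c}  A: {c}  B: {a}
round 2:
  A via A→B a S: +{a}
  A via A→S B: +{b}
  S: {a,b,c}  A: {a,b,c}  B: {a}
round 3: done
  S: {a,b,c}  A: {a,b,c}  B: {a}

FIRST(A) = ["a", "b", "c"]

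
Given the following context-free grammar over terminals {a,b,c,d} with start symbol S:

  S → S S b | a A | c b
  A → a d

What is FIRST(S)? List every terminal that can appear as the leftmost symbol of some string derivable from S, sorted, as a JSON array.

FIRST sets, iterate to fixpoint:
[1]
  A via A→a d: +{a}
  S via S→a A: +{a}
  S via S→c b: +{c}
  S: {a,c}  A: {a}
[2] (no change)
  S: {a,c}  A: {a}

FIRST(S) = ["a", "c"]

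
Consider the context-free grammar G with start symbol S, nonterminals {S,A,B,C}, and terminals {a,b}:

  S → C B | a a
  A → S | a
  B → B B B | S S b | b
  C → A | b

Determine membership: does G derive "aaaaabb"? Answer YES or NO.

Convert to CNF:
  S -> C B | T0 T0
  A -> C B | T0 T0 | a
  B -> B X2 | S X3 | b
  C -> C B | T0 T0 | a | b
  T0 -> a
  T1 -> b
  X2 -> B B
  X3 -> S T1

CYK fill:
  cell(0,0) a: {A,C,T0}  orig:{A,C}
  cell(1,1) a: {A,C,T0}  orig:{A,C}
  cell(2,2) a: {A,C,T0}  orig:{A,C}
  cell(3,3) a: {A,C,T0}  orig:{A,C}
  cell(4,4) a: {A,C,T0}  orig:{A,C}
  cell(5,5) b: {B,C,T1}  orig:{B,C}
  cell(6,6) b: {B,C,T1}  orig:{B,C}
  cell(0,1) aa: {A,C,S}
  cell(1,2) aa: {A,C,S}
  cell(2,3) aa: {A,C,S}
  cell(3,4) aa: {A,C,S}
  cell(4,5) ab: {A,C,S}
  cell(5,6) bb: {A,C,S,X2}  orig:{A,C,S}
  cell(0,2) aaa: ∅
  cell(1,3) aaa: ∅
  cell(2,4) aaa: ∅
  cell(3,5) aab: {A,C,S,X3}  orig:{A,C,S}
  cell(4,6) abb: {A,C,S,X3}  orig:{A,C,S}
  cell(0,3) aaaa: ∅
  cell(1,4) aaaa: ∅
  cell(2,5) aaab: ∅
  cell(3,6) aabb: {A,C,S,X3}  orig:{A,C,S}
  cell(0,4) aaaaa: ∅
  cell(1,5) aaaab: {B}
  cell(2,6) aaabb: {B}
  cell(0,5) aaaaab: {A,C,S}
  cell(1,6) aaaabb: {A,B,C,S,X2}  orig:{A,B,C,S}
  cell(0,6) aaaaabb: {A,C,S,X3}  orig:{A,C,S}

S ∈ T[0,6] ⇒ YES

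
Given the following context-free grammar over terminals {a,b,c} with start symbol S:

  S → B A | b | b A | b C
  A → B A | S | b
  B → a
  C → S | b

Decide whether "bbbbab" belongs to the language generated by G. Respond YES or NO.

Convert to CNF:
  S -> B A | T0 A | T0 C | b
  A -> B A | T0 A | T0 C | b
  B -> a
  C -> B A | T0 A | T0 C | b
  T0 -> b

CYK table (by increasing span):
  [0..0]={A,C,S,T0}  "b"  orig:{A,C,S}
  [1..1]={A,C,S,T0}  "b"  orig:{A,C,S}
  [2..2]={A,C,S,T0}  "b"  orig:{A,C,S}
  [3..3]={A,C,S,T0}  "b"  orig:{A,C,S}
  [4..4]={B}  "a"
  [5..5]={A,C,S,T0}  "b"  orig:{A,C,S}
  [0..1]={A,C,S}  "bb"
  [1..2]={A,C,S}  "bb"
  [2..3]={A,C,S}  "bb"
  [3..4]=∅  "ba"
  [4..5]={A,C,S}  "ab"
  [0..2]={A,C,S}  "bbb"
  [1..3]={A,C,S}  "bbb"
  [2..4]=∅  "bba"
  [3..5]={A,C,S}  "bab"
  [0..3]={A,C,S}  "bbbb"
  [1..4]=∅  "bbba"
  [2..5]={A,C,S}  "bbab"
  [0..4]=∅  "bbbba"
  [1..5]={A,C,S}  "bbbab"
  [0..5]={A,C,S}  "bbbbab"

S ∈ T[0,5] ⇒ YES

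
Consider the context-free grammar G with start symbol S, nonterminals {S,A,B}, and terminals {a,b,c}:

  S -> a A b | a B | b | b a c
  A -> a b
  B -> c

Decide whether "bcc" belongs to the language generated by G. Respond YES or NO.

CNF form of G:
  S -> T0 B | T0 X3 | T1 X4 | b
  A -> T0 T1
  B -> c
  T0 -> a
  T1 -> b
  T2 -> c
  X3 -> A T1
  X4 -> T0 T2

CYK table (by increasing span):
  cell(0,0) b: {S,T1}  orig:{S}
  cell(1,1) c: {B,T2}  orig:{B}
  cell(2,2) c: {B,T2}  orig:{B}
  cell(0,1) bc: ∅
  cell(1,2) cc: ∅
  cell(0,2) bcc: ∅

S ∉ T[0,2] ⇒ NO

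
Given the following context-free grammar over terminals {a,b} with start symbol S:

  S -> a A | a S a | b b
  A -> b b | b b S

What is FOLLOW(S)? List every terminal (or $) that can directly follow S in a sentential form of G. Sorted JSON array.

FIRST iteration:
iter 1:
  A via A→b b: +{b}
  S via S→a A: +{a}
  S via S→b b: +{b}
  S: {a,b}  A: {b}
iter 2: (stable)
  S: {a,b}  A: {b}

FOLLOW iteration:
FOLLOW(S) := {$}
iter 1:
  S→a A: FOLLOW(A) ⊇ FOLLOW(S) ⊇ {$}; new: +{$}
  S→a S a: FOLLOW(S) ⊇ FIRST(a) = {a}; new: +{a}
  FOLLOW[S]={$,a}  FOLLOW[A]={$}
iter 2:
  S→a A: FOLLOW(A) ⊇ FOLLOW(S) ⊇ {$,a}; new: +{a}
  FOLLOW[S]={$,a}  FOLLOW[A]={$,a}
iter 3: (no change)
  FOLLOW[S]={$,a}  FOLLOW[A]={$,a}

FOLLOW(S) = ["$", "a"]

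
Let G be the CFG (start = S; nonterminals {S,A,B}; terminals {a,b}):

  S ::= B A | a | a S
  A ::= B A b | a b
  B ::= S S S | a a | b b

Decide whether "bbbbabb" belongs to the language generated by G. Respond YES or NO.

Convert to CNF:
  S -> B A | T1 S | a
  A -> B X2 | T1 T0
  B -> S X3 | T0 T0 | T1 T1
  T0 -> b
  T1 -> a
  X2 -> A T0
  X3 -> S S

Fill CYK table bottom-up:
  T[0,0] 'b' = {T0}  orig:{}
  T[1,1] 'b' = {T0}  orig:{}
  T[2,2] 'b' = {T0}  orig:{}
  T[3,3] 'b' = {T0}  orig:{}
  T[4,4] 'a' = {S,T1}  orig:{S}
  T[5,5] 'b' = {T0}  orig:{}
  T[6,6] 'b' = {T0}  orig:{}
  T[0,1] 'bb' = {B}
  T[1,2] 'bb' = {B}
  T[2,3] 'bb' = {B}
  T[3,4] 'ba' = ∅
  T[4,5] 'ab' = {A}
  T[5,6] 'bb' = {B}
  T[0,2] 'bbb' = ∅
  T[1,3] 'bbb' = ∅
  T[2,4] 'bba' = ∅
  T[3,5] 'bab' = ∅
  T[4,6] 'abb' = {X2}  orig:{}
  T[0,3] 'bbbb' = ∅
  T[1,4] 'bbba' = ∅
  T[2,5] 'bbab' = {S}
  T[3,6] 'babb' = ∅
  T[0,4] 'bbbba' = ∅
  T[1,5] 'bbbab' = ∅
  T[2,6] 'bbabb' = {A}
  T[0,5] 'bbbbab' = ∅
  T[1,6] 'bbbabb' = ∅
  T[0,6] 'bbbbabb' = {S}

S ∈ T[0,6] ⇒ YES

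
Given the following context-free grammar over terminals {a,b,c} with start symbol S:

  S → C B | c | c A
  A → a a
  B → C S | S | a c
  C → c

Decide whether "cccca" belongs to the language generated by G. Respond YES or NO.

CNF form of G:
  S -> C B | T1 A | c
  A -> T0 T0
  B -> C B | C S | T0 T1 | T1 A | c
  C -> c
  T0 -> a
  T1 -> c

CYK fill:
  cell(0,0) c: {B,C,S,T1}  orig:{B,C,S}
  cell(1,1) c: {B,C,S,T1}  orig:{B,C,S}
  cell(2,2) c: {B,C,S,T1}  orig:{B,C,S}
  cell(3,3) c: {B,C,S,T1}  orig:{B,C,S}
  cell(4,4) a: {T0}  orig:{}
  cell(0,1) cc: {B,S}
  cell(1,2) cc: {B,S}
  cell(2,3) cc: {B,S}
  cell(3,4) ca: ∅
  cell(0,2) ccc: {B,S}
  cell(1,3) ccc: {B,S}
  cell(2,4) cca: ∅
  cell(0,3) cccc: {B,S}
  cell(1,4) ccca: ∅
  cell(0,4) cccca: ∅

S ∉ T[0,4] ⇒ NO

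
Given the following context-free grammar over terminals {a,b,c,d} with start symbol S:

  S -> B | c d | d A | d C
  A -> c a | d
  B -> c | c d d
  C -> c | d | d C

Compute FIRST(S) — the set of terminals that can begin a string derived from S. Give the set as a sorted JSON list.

Compute FIRST by fixpoint:
round 1:
  A via A→c a: +{c}
  A via A→d: +{d}
  B via B→c: +{c}
  C via C→c: +{c}
  C via C→d: +{d}
  S via S→B: +{c}
  S via S→d A: +{d}
  FIRST(S)={c,d}  FIRST(A)={c,d}  FIRST(B)={c}  FIRST(C)={c,d}
round 2: (stable)
  FIRST(S)={c,d}  FIRST(A)={c,d}  FIRST(B)={c}  FIRST(C)={c,d}

FIRST(S) = ["c", "d"]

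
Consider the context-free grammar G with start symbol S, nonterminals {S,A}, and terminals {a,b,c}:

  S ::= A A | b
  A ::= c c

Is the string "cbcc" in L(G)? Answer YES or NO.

CNF form of G:
  S -> A A | b
  A -> T0 T0
  T0 -> c

CYK table (by increasing span):
  [0..0]={T0}  "c"  orig:{}
  [1..1]={S}  "b"
  [2..2]={T0}  "c"  orig:{}
  [3..3]={T0}  "c"  orig:{}
  [0..1]=∅  "cb"
  [1..2]=∅  "bc"
  [2..3]={A}  "cc"
  [0..2]=∅  "cbc"
  [1..3]=∅  "bcc"
  [0..3]=∅  "cbcc"

S ∉ T[0,3] ⇒ NO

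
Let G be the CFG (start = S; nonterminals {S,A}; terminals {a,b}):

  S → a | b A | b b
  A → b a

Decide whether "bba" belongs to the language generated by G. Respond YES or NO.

CNF form of G:
  S -> T0 A | T0 T0 | a
  A -> T0 T1
  T0 -> b
  T1 -> a

Fill CYK table bottom-up:
  cell(0,0) b: {T0}  orig:{}
  cell(1,1) b: {T0}  orig:{}
  cell(2,2) a: {S,T1}  orig:{S}
  cell(0,1) bb: {S}
  cell(1,2) ba: {A}
  cell(0,2) bba: {S}

S ∈ T[0,2] ⇒ YES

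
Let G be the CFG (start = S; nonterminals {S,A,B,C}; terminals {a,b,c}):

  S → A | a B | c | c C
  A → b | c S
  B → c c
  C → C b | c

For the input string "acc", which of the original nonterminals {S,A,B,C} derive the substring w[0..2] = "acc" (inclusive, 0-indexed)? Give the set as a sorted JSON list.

Convert to CNF:
  S -> T0 C | T0 S | T2 B | b | c
  A -> T0 S | b
  B -> T0 T0
  C -> C T1 | c
  T0 -> c
  T1 -> b
  T2 -> a

CYK fill (cells [i..j] with 0 ≤ i ≤ j ≤ 2 only):
  cell(0,0) a: {T2}  orig:{}
  cell(1,1) c: {C,S,T0}  orig:{C,S}
  cell(2,2) c: {C,S,T0}  orig:{C,S}
  cell(0,1) ac: ∅
  cell(1,2) cc: {A,B,S}
  cell(0,2) acc: {S}

Original NTs in T[0,2] deriving "acc": ["S"]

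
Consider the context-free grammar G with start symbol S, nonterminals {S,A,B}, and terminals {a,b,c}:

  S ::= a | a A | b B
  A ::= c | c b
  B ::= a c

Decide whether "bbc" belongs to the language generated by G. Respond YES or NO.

CNF form of G:
  S -> T1 B | T2 A | a
  A -> T0 T1 | c
  B -> T2 T0
  T0 -> c
  T1 -> b
  T2 -> a

CYK table (by increasing span):
  cell(0,0) b: {T1}  orig:{}
  cell(1,1) b: {T1}  orig:{}
  cell(2,2) c: {A,T0}  orig:{A}
  cell(0,1) bb: ∅
  cell(1,2) bc: ∅
  cell(0,2) bbc: ∅

S ∉ T[0,2] ⇒ NO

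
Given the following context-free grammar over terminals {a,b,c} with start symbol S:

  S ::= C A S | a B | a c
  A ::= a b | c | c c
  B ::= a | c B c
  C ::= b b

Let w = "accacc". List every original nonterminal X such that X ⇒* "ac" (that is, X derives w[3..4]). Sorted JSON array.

Convert to CNF:
  S -> C X4 | T0 B | T0 T2
  A -> T0 T1 | T2 T2 | c
  B -> T2 X3 | a
  C -> T1 T1
  T0 -> a
  T1 -> b
  T2 -> c
  X3 -> B T2
  X4 -> A S

CYK table (by increasing span), restricted to cells inside w[3..4]:
  [3..3]={B,T0}  "a"  orig:{B}
  [4..4]={A,T2}  "c"  orig:{A}
  [3..4]={S,X3}  "ac"  orig:{S}

Original NTs in T[3,4] deriving "ac": ["S"]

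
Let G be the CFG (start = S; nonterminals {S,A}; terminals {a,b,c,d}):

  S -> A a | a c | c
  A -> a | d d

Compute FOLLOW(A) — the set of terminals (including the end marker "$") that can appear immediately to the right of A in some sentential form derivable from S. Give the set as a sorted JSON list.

FIRST sets, iterate to fixpoint:
pass 1:
  A via A→a: +{a}
  A via A→d d: +{d}
  S via S→A a: +{a,d}
  S via S→c: +{c}
  S: {a,c,d}  A: {a,d}
pass 2: — fixpoint
  S: {a,c,d}  A: {a,d}

FOLLOW sets:
seed FOLLOW(S) with $
pass 1:
  S→A a: FOLLOW(A) ⊇ FIRST(a) = {a}; new: +{a}
  FOLLOW[S]={$}  FOLLOW[A]={a}
pass 2: — fixpoint
  FOLLOW[S]={$}  FOLLOW[A]={a}

FOLLOW(A) = ["a"]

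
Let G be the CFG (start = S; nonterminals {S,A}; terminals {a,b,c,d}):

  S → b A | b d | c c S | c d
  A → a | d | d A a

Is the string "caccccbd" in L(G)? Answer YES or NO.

Convert to CNF:
  S -> T2 A | T2 T0 | T3 T0 | T3 X5
  A -> T0 X4 | a | d
  T0 -> d
  T1 -> a
  T2 -> b
  T3 -> c
  X4 -> A T1
  X5 -> T3 S

CYK table (by increasing span):
  T[0,0] 'c' = {T3}  orig:{}
  T[1,1] 'a' = {A,T1}  orig:{A}
  T[2,2] 'c' = {T3}  orig:{}
  T[3,3] 'c' = {T3}  orig:{}
  T[4,4] 'c' = {T3}  orig:{}
  T[5,5] 'c' = {T3}  orig:{}
  T[6,6] 'b' = {T2}  orig:{}
  T[7,7] 'd' = {A,T0}  orig:{A}
  T[0,1] 'ca' = ∅
  T[1,2] 'ac' = ∅
  T[2,3] 'cc' = ∅
  T[3,4] 'cc' = ∅
  T[4,5] 'cc' = ∅
  T[5,6] 'cb' = ∅
  T[6,7] 'bd' = {S}
  T[0,2] 'cac' = ∅
  T[1,3] 'acc' = ∅
  T[2,4] 'ccc' = ∅
  T[3,5] 'ccc' = ∅
  T[4,6] 'ccb' = ∅
  T[5,7] 'cbd' = {X5}  orig:{}
  T[0,3] 'cacc' = ∅
  T[1,4] 'accc' = ∅
  T[2,5] 'cccc' = ∅
  T[3,6] 'cccb' = ∅
  T[4,7] 'ccbd' = {S}
  T[0,4] 'caccc' = ∅
  T[1,5] 'acccc' = ∅
  T[2,6] 'ccccb' = ∅
  T[3,7] 'cccbd' = {X5}  orig:{}
  T[0,5] 'cacccc' = ∅
  T[1,6] 'accccb' = ∅
  T[2,7] 'ccccbd' = {S}
  T[0,6] 'caccccb' = ∅
  T[1,7] 'accccbd' = ∅
  T[0,7] 'caccccbd' = ∅

S ∉ T[0,7] ⇒ NO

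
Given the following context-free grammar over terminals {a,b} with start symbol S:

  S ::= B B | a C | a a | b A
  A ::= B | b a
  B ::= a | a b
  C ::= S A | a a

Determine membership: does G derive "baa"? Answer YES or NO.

Convert to CNF:
  S -> B B | T0 C | T0 T0 | T1 A
  A -> T0 T1 | T1 T0 | a
  B -> T0 T1 | a
  C -> S A | T0 T0
  T0 -> a
  T1 -> b

Fill CYK table bottom-up:
  [0..0]={T1}  "b"  orig:{}
  [1..1]={A,B,T0}  "a"  orig:{A,B}
  [2..2]={A,B,T0}  "a"  orig:{A,B}
  [0..1]={A,S}  "ba"
  [1..2]={C,S}  "aa"
  [0..2]={C}  "baa"

S ∉ T[0,2] ⇒ NO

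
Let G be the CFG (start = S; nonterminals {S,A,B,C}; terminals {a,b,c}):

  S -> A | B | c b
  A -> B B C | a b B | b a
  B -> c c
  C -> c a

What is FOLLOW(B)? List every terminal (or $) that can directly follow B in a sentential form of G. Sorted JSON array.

Compute FIRST by fixpoint:
iter 1:
  A via A→a b B: +{a}
  A via A→b a: +{b}
  B via B→c c: +{c}
  C via C→c a: +{c}
  S via S→A: +{a,b}
  S via S→B: +{c}
  FIRST[S]={a,b,c}  FIRST[A]={a,b}  FIRST[B]={c}  FIRST[C]={c}
iter 2:
  A via A→B B C: +{c}
  FIRST[S]={a,b,c}  FIRST[A]={a,b,c}  FIRST[B]={c}  FIRST[C]={c}
iter 3: done
  FIRST[S]={a,b,c}  FIRST[A]={a,b,c}  FIRST[B]={c}  FIRST[C]={c}

FOLLOW sets:
FOLLOW(S) := {$}
[1]
  A→B B C: FOLLOW(B) ⊇ FIRST(B) = {c}; new: +{c}
  S→A: FOLLOW(A) ⊇ FOLLOW(S) ⊇ {$}; new: +{$}
  S→B: FOLLOW(B) ⊇ FOLLOW(S) ⊇ {$}; new: +{$}
  FOLLOW[S]={$}  FOLLOW[A]={$}  FOLLOW[B]={$,c}  FOLLOW[C]={}
[2]
  A→B B C: FOLLOW(C) ⊇ FOLLOW(A) ⊇ {$}; new: +{$}
  FOLLOW[S]={$}  FOLLOW[A]={$}  FOLLOW[B]={$,c}  FOLLOW[C]={$}
[3] (no change)
  FOLLOW[S]={$}  FOLLOW[A]={$}  FOLLOW[B]={$,c}  FOLLOW[C]={$}

FOLLOW(B) = ["$", "c"]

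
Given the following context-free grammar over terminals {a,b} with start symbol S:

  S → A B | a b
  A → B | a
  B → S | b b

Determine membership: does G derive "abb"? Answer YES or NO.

CNF form of G:
  S -> A B | T0 T1
  A -> A B | T0 T1 | T1 T1 | a
  B -> A B | T0 T1 | T1 T1
  T0 -> a
  T1 -> b

CYK fill:
  [0..0]={A,T0}  "a"  orig:{A}
  [1..1]={T1}  "b"  orig:{}
  [2..2]={T1}  "b"  orig:{}
  [0..1]={A,B,S}  "ab"
  [1..2]={A,B}  "bb"
  [0..2]={A,B,S}  "abb"

S ∈ T[0,2] ⇒ YES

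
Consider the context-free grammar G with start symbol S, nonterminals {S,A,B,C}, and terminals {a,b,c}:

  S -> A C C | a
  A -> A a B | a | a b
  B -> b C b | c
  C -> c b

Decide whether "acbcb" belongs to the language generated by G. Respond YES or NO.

Convert to CNF:
  S -> A X5 | a
  A -> A X3 | T0 T1 | a
  B -> T1 X4 | c
  C -> T2 T1
  T0 -> a
  T1 -> b
  T2 -> c
  X3 -> T0 B
  X4 -> C T1
  X5 -> C C

CYK table (by increasing span):
  T[0,0] 'a' = {A,S,T0}  orig:{A,S}
  T[1,1] 'c' = {B,T2}  orig:{B}
  T[2,2] 'b' = {T1}  orig:{}
  T[3,3] 'c' = {B,T2}  orig:{B}
  T[4,4] 'b' = {T1}  orig:{}
  T[0,1] 'ac' = {X3}  orig:{}
  T[1,2] 'cb' = {C}
  T[2,3] 'bc' = ∅
  T[3,4] 'cb' = {C}
  T[0,2] 'acb' = ∅
  T[1,3] 'cbc' = ∅
  T[2,4] 'bcb' = ∅
  T[0,3] 'acbc' = ∅
  T[1,4] 'cbcb' = {X5}  orig:{}
  T[0,4] 'acbcb' = {S}

S ∈ T[0,4] ⇒ YES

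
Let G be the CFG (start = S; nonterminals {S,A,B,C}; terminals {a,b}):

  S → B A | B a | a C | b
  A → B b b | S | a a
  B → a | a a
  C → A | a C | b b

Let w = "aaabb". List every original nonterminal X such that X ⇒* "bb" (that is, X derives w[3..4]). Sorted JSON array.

Convert to CNF:
  S -> B A | B T0 | T0 C | b
  A -> B A | B T0 | B X2 | T0 C | T0 T0 | b
  B -> T0 T0 | a
  C -> B A | B T0 | B X3 | T0 C | T0 T0 | T1 T1 | b
  T0 -> a
  T1 -> b
  X2 -> T1 T1
  X3 -> T1 T1

CYK fill, restricted to cells inside w[3..4]:
  [3..3]={A,C,S,T1}  "b"  orig:{A,C,S}
  [4..4]={A,C,S,T1}  "b"  orig:{A,C,S}
  [3..4]={C,X2,X3}  "bb"  orig:{C}

Original NTs in T[3,4] deriving "bb": ["C"]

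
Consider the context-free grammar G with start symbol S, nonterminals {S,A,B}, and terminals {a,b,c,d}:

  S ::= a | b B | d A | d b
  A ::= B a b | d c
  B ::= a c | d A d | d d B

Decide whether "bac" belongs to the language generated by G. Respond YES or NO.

CNF form of G:
  S -> T1 B | T2 A | T2 T1 | a
  A -> B X4 | T2 T3
  B -> T0 T3 | T2 X5 | T2 X6
  T0 -> a
  T1 -> b
  T2 -> d
  T3 -> c
  X4 -> T0 T1
  X5 -> A T2
  X6 -> T2 B

Fill CYK table bottom-up:
  cell(0,0) b: {T1}  orig:{}
  cell(1,1) a: {S,T0}  orig:{S}
  cell(2,2) c: {T3}  orig:{}
  cell(0,1) ba: ∅
  cell(1,2) ac: {B}
  cell(0,2) bac: {S}

S ∈ T[0,2] ⇒ YES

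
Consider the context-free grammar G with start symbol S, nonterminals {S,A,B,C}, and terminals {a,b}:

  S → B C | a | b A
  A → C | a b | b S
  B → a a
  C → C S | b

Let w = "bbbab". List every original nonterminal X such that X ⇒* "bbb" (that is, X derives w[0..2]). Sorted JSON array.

CNF form of G:
  S -> B C | T1 A | a
  A -> C S | T0 T1 | T1 S | b
  B -> T0 T0
  C -> C S | b
  T0 -> a
  T1 -> b

CYK fill, restricted to cells inside w[0..2]:
  cell(0,0) b: {A,C,T1}  orig:{A,C}
  cell(1,1) b: {A,C,T1}  orig:{A,C}
  cell(2,2) b: {A,C,T1}  orig:{A,C}
  cell(0,1) bb: {S}
  cell(1,2) bb: {S}
  cell(0,2) bbb: {A,C}

Original NTs in T[0,2] deriving "bbb": ["A", "C"]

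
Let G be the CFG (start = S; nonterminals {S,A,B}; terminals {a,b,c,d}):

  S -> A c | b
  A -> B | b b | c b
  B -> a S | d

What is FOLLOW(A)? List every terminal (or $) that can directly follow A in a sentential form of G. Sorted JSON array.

FIRST iteration:
iter 1:
  A via A→b b: +{b}
  A via A→c b: +{c}
  B via B→a S: +{a}
  B via B→d: +{d}
  S via S→A c: +{b,c}
  FIRST(S)={b,c}  FIRST(A)={b,c}  FIRST(B)={a,d}
iter 2:
  A via A→B: +{a,d}
  S via S→A c: +{a,d}
  FIRST(S)={a,b,c,d}  FIRST(A)={a,b,c,d}  FIRST(B)={a,d}
iter 3: (stable)
  FIRST(S)={a,b,c,d}  FIRST(A)={a,b,c,d}  FIRST(B)={a,d}

FOLLOW sets:
seed FOLLOW(S) with $
round 1:
  S→A c: FOLLOW(A) ⊇ FIRST(c) = {c}; new: +{c}
  FOLLOW[S]={$}  FOLLOW[A]={c}  FOLLOW[B]={}
round 2:
  A→B: FOLLOW(B) ⊇ FOLLOW(A) ⊇ {c}; new: +{c}
  B→a S: FOLLOW(S) ⊇ FOLLOW(B) ⊇ {c}; new: +{c}
  FOLLOW[S]={$,c}  FOLLOW[A]={c}  FOLLOW[B]={c}
round 3: done
  FOLLOW[S]={$,c}  FOLLOW[A]={c}  FOLLOW[B]={c}

FOLLOW(A) = ["c"]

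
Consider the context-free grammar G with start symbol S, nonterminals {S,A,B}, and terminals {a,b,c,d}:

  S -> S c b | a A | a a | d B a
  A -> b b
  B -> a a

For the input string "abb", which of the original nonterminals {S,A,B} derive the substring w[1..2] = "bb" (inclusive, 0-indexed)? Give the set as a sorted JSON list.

Convert to CNF:
  S -> S X4 | T1 A | T1 T1 | T3 X5
  A -> T0 T0
  B -> T1 T1
  T0 -> b
  T1 -> a
  T2 -> c
  T3 -> d
  X4 -> T2 T0
  X5 -> B T1

CYK fill, restricted to cells inside w[1..2]:
  T[1,1] 'b' = {T0}  orig:{}
  T[2,2] 'b' = {T0}  orig:{}
  T[1,2] 'bb' = {A}

Original NTs in T[1,2] deriving "bb": ["A"]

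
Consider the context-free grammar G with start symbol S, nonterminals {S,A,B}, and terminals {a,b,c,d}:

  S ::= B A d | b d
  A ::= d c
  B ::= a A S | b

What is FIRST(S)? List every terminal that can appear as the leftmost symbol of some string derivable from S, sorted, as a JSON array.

FIRST sets, iterate to fixpoint:
round 1:
  A via A→d c: +{d}
  B via B→a A S: +{a}
  B via B→b: +{b}
  S via S→B A d: +{a,b}
  S: {a,b}  A: {d}  B: {a,b}
round 2: (stable)
  S: {a,b}  A: {d}  B: {a,b}

FIRST(S) = ["a", "b"]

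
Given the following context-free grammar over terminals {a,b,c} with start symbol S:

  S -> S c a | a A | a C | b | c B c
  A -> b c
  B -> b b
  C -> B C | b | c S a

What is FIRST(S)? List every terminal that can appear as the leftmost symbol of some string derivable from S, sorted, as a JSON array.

FIRST iteration:
round 1:
  A via A→b c: +{b}
  B via B→b b: +{b}
  C via C→B C: +{b}
  C via C→c S a: +{c}
  S via S→a A: +{a}
  S via S→b: +{b}
  S via S→c B c: +{c}
  FIRST[S]={a,b,c}  FIRST[A]={b}  FIRST[B]={b}  FIRST[C]={b,c}
round 2: done
  FIRST[S]={a,b,c}  FIRST[A]={b}  FIRST[B]={b}  FIRST[C]={b,c}

FIRST(S) = ["a", "b", "c"]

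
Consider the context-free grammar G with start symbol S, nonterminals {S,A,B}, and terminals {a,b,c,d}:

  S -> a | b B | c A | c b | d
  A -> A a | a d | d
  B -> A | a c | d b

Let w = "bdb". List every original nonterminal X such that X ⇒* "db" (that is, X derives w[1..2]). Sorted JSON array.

Convert to CNF:
  S -> T2 A | T2 T3 | T3 B | a | d
  A -> A T0 | T0 T1 | d
  B -> A T0 | T0 T1 | T0 T2 | T1 T3 | d
  T0 -> a
  T1 -> d
  T2 -> c
  T3 -> b

CYK table (by increasing span) — only the sub-triangle for w[1..2]:
  T[1,1] 'd' = {A,B,S,T1}  orig:{A,B,S}
  T[2,2] 'b' = {T3}  orig:{}
  T[1,2] 'db' = {B}

Original NTs in T[1,2] deriving "db": ["B"]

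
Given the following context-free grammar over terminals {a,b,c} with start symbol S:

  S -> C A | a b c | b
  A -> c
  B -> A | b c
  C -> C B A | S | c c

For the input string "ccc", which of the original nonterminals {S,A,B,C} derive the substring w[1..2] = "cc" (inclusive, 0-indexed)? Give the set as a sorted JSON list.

CNF form of G:
  S -> C A | T2 X5 | b
  A -> c
  B -> T0 T1 | c
  C -> C A | C X3 | T1 T1 | T2 X4 | b
  T0 -> b
  T1 -> c
  T2 -> a
  X3 -> B A
  X4 -> T0 T1
  X5 -> T0 T1

CYK fill — only the sub-triangle for w[1..2]:
  [1..1]={A,B,T1}  "c"  orig:{A,B}
  [2..2]={A,B,T1}  "c"  orig:{A,B}
  [1..2]={C,X3}  "cc"  orig:{C}

Original NTs in T[1,2] deriving "cc": ["C"]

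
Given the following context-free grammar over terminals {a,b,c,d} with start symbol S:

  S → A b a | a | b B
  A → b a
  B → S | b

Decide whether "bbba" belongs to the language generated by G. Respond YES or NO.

CNF form of G:
  S -> A X3 | T0 B | a
  A -> T0 T1
  B -> A X2 | T0 B | a | b
  T0 -> b
  T1 -> a
  X2 -> T0 T1
  X3 -> T0 T1

Fill CYK table bottom-up:
  cell(0,0) b: {B,T0}  orig:{B}
  cell(1,1) b: {B,T0}  orig:{B}
  cell(2,2) b: {B,T0}  orig:{B}
  cell(3,3) a: {B,S,T1}  orig:{B,S}
  cell(0,1) bb: {B,S}
  cell(1,2) bb: {B,S}
  cell(2,3) ba: {A,B,S,X2,X3}  orig:{A,B,S}
  cell(0,2) bbb: {B,S}
  cell(1,3) bba: {B,S}
  cell(0,3) bbba: {B,S}

S ∈ T[0,3] ⇒ YES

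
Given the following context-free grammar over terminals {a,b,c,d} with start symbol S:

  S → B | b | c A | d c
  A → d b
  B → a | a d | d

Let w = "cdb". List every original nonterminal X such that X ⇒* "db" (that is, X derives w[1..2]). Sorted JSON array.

Convert to CNF:
  S -> T0 T3 | T2 T0 | T3 A | a | b | d
  A -> T0 T1
  B -> T2 T0 | a | d
  T0 -> d
  T1 -> b
  T2 -> a
  T3 -> c

CYK fill (cells [i..j] with 1 ≤ i ≤ j ≤ 2 only):
  T[1,1] 'd' = {B,S,T0}  orig:{B,S}
  T[2,2] 'b' = {S,T1}  orig:{S}
  T[1,2] 'db' = {A}

Original NTs in T[1,2] deriving "db": ["A"]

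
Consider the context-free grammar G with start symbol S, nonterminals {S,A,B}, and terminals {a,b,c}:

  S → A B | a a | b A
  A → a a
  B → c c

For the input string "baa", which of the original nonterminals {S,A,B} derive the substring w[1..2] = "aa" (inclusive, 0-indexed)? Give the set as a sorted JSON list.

CNF form of G:
  S -> A B | T0 T0 | T2 A
  A -> T0 T0
  B -> T1 T1
  T0 -> a
  T1 -> c
  T2 -> b

Fill CYK table bottom-up, restricted to cells inside w[1..2]:
  [1..1]={T0}  "a"  orig:{}
  [2..2]={T0}  "a"  orig:{}
  [1..2]={A,S}  "aa"

Original NTs in T[1,2] deriving "aa": ["A", "S"]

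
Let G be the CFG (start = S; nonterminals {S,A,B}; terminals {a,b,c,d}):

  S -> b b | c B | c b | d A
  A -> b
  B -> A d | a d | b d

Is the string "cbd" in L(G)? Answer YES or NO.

CNF form of G:
  S -> T0 A | T2 T2 | T3 B | T3 T2
  A -> b
  B -> A T0 | T1 T0 | T2 T0
  T0 -> d
  T1 -> a
  T2 -> b
  T3 -> c

CYK table (by increasing span):
  [0..0]={T3}  "c"  orig:{}
  [1..1]={A,T2}  "b"  orig:{A}
  [2..2]={T0}  "d"  orig:{}
  [0..1]={S}  "cb"
  [1..2]={B}  "bd"
  [0..2]={S}  "cbd"

S ∈ T[0,2] ⇒ YES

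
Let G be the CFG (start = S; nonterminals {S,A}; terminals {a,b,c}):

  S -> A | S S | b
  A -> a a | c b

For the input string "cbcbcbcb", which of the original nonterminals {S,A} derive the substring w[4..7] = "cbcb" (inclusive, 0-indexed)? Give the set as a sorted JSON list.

Convert to CNF:
  S -> S S | T0 T0 | T1 T2 | b
  A -> T0 T0 | T1 T2
  T0 -> a
  T1 -> c
  T2 -> b

Fill CYK table bottom-up, restricted to cells inside w[4..7]:
  cell(4,4) c: {T1}  orig:{}
  cell(5,5) b: {S,T2}  orig:{S}
  cell(6,6) c: {T1}  orig:{}
  cell(7,7) b: {S,T2}  orig:{S}
  cell(4,5) cb: {A,S}
  cell(5,6) bc: ∅
  cell(6,7) cb: {A,S}
  cell(4,6) cbc: ∅
  cell(5,7) bcb: {S}
  cell(4,7) cbcb: {S}

Original NTs in T[4,7] deriving "cbcb": ["S"]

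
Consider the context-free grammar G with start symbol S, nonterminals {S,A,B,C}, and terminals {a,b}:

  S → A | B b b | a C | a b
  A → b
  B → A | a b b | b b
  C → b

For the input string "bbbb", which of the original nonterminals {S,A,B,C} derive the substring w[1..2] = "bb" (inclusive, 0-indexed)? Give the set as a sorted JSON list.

CNF form of G:
  S -> B X3 | T0 C | T0 T1 | b
  A -> b
  B -> T0 X2 | T1 T1 | b
  C -> b
  T0 -> a
  T1 -> b
  X2 -> T1 T1
  X3 -> T1 T1

CYK fill — only the sub-triangle for w[1..2]:
  cell(1,1) b: {A,B,C,S,T1}  orig:{A,B,C,S}
  cell(2,2) b: {A,B,C,S,T1}  orig:{A,B,C,S}
  cell(1,2) bb: {B,X2,X3}  orig:{B}

Original NTs in T[1,2] deriving "bb": ["B"]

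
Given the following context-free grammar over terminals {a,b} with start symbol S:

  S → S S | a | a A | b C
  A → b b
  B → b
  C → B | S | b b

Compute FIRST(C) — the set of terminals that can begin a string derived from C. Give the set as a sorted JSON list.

FIRST iteration:
pass 1:
  A via A→b b: +{b}
  B via B→b: +{b}
  C via C→B: +{b}
  S via S→a: +{a}
  S via S→b C: +{b}
  S: {a,b}  A: {b}  B: {b}  C: {b}
pass 2:
  C via C→S: +{a}
  S: {a,b}  A: {b}  B: {b}  C: {a,b}
pass 3: (no change)
  S: {a,b}  A: {b}  B: {b}  C: {a,b}

FIRST(C) = ["a", "b"]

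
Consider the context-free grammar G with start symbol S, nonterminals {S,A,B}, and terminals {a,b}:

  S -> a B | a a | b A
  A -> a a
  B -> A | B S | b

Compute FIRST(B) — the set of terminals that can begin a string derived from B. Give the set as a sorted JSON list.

FIRST sets, iterate to fixpoint:
iter 1:
  A via A→a a: +{a}
  B via B→A: +{a}
  B via B→b: +{b}
  S via S→a B: +{a}
  S via S→b A: +{b}
  FIRST[S]={a,b}  FIRST[A]={a}  FIRST[B]={a,b}
iter 2: (no change)
  FIRST[S]={a,b}  FIRST[A]={a}  FIRST[B]={a,b}

FIRST(B) = ["a", "b"]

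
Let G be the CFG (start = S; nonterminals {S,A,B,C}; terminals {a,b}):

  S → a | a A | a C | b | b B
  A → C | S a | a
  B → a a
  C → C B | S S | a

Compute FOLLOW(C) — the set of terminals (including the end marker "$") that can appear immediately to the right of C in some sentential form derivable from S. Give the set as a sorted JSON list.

Compute FIRST by fixpoint:
[1]
  A via A→a: +{a}
  B via B→a a: +{a}
  C via C→a: +{a}
  S via S→a: +{a}
  S via S→b: +{b}
  S: {a,b}  A: {a}  B: {a}  C: {a}
[2]
  A via A→S a: +{b}
  C via C→S S: +{b}
  S: {a,b}  A: {a,b}  B: {a}  C: {a,b}
[3] (no change)
  S: {a,b}  A: {a,b}  B: {a}  C: {a,b}

FOLLOW iteration:
seed FOLLOW(S) with $
pass 1:
  A→S a: FOLLOW(S) ⊇ FIRST(a) = {a}; new: +{a}
  C→C B: FOLLOW(C) ⊇ FIRST(B) = {a}; new: +{a}
  C→C B: FOLLOW(B) ⊇ FOLLOW(C) ⊇ {a}; new: +{a}
  C→S S: FOLLOW(S) ⊇ FIRST(S) = {a,b}; new: +{b}
  S→a A: FOLLOW(A) ⊇ FOLLOW(S) ⊇ {$,a,b}; new: +{$,a,b}
  S→a C: FOLLOW(C) ⊇ FOLLOW(S) ⊇ {$,a,b}; new: +{$,b}
  S→b B: FOLLOW(B) ⊇ FOLLOW(S) ⊇ {$,a,b}; new: +{$,b}
  S: {$,a,b}  A: {$,a,b}  B: {$,a,b}  C: {$,a,b}
pass 2: — fixpoint
  S: {$,a,b}  A: {$,a,b}  B: {$,a,b}  C: {$,a,b}

FOLLOW(C) = ["$", "a", "b"]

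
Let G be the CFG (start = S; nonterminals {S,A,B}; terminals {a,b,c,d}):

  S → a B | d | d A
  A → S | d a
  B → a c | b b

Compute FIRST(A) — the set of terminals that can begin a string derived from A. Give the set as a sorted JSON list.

Compute FIRST by fixpoint:
pass 1:
  A via A→d a: +{d}
  B via B→a c: +{a}
  B via B→b b: +{b}
  S via S→a B: +{a}
  S via S→d: +{d}
  S: {a,d}  A: {d}  B: {a,b}
pass 2:
  A via A→S: +{a}
  S: {a,d}  A: {a,d}  B: {a,b}
pass 3: (no change)
  S: {a,d}  A: {a,d}  B: {a,b}

FIRST(A) = ["a", "d"]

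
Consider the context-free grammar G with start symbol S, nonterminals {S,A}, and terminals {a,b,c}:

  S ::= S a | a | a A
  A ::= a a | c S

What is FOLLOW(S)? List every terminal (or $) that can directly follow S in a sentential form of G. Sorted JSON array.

Compute FIRST by fixpoint:
[1]
  A via A→a a: +{a}
  A via A→c S: +{c}
  S via S→a: +{a}
  FIRST[S]={a}  FIRST[A]={a,c}
[2] (no change)
  FIRST[S]={a}  FIRST[A]={a,c}

FOLLOW sets:
seed FOLLOW(S) with $
[1]
  S→S a: FOLLOW(S) ⊇ FIRST(a) = {a}; new: +{a}
  S→a A: FOLLOW(A) ⊇ FOLLOW(S) ⊇ {$,a}; new: +{$,a}
  S: {$,a}  A: {$,a}
[2] — fixpoint
  S: {$,a}  A: {$,a}

FOLLOW(S) = ["$", "a"]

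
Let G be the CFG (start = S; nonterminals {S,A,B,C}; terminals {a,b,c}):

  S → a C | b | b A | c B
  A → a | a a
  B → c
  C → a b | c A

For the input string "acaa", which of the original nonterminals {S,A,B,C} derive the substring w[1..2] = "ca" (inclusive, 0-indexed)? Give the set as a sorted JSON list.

CNF form of G:
  S -> T0 C | T1 A | T2 B | b
  A -> T0 T0 | a
  B -> c
  C -> T0 T1 | T2 A
  T0 -> a
  T1 -> b
  T2 -> c

CYK fill, restricted to cells inside w[1..2]:
  [1..1]={B,T2}  "c"  orig:{B}
  [2..2]={A,T0}  "a"  orig:{A}
  [1..2]={C}  "ca"

Original NTs in T[1,2] deriving "ca": ["C"]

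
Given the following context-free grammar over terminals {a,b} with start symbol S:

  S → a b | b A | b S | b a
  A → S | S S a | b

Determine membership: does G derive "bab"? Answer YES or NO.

CNF form of G:
  S -> T0 T1 | T1 A | T1 S | T1 T0
  A -> S X2 | T0 T1 | T1 A | T1 S | T1 T0 | b
  T0 -> a
  T1 -> b
  X2 -> S T0

Fill CYK table bottom-up:
  cell(0,0) b: {A,T1}  orig:{A}
  cell(1,1) a: {T0}  orig:{}
  cell(2,2) b: {A,T1}  orig:{A}
  cell(0,1) ba: {A,S}
  cell(1,2) ab: {A,S}
  cell(0,2) bab: {A,S}

S ∈ T[0,2] ⇒ YES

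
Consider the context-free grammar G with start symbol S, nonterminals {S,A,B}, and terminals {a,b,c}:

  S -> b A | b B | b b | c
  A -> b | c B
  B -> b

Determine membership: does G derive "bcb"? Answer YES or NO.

Convert to CNF:
  S -> T1 A | T1 B | T1 T1 | c
  A -> T0 B | b
  B -> b
  T0 -> c
  T1 -> b

CYK table (by increasing span):
  cell(0,0) b: {A,B,T1}  orig:{A,B}
  cell(1,1) c: {S,T0}  orig:{S}
  cell(2,2) b: {A,B,T1}  orig:{A,B}
  cell(0,1) bc: ∅
  cell(1,2) cb: {A}
  cell(0,2) bcb: {S}

S ∈ T[0,2] ⇒ YES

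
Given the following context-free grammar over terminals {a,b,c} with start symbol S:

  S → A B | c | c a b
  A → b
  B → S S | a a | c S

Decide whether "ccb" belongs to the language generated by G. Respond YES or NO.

Convert to CNF:
  S -> A B | T1 X3 | c
  A -> b
  B -> S S | T0 T0 | T1 S
  T0 -> a
  T1 -> c
  T2 -> b
  X3 -> T0 T2

Fill CYK table bottom-up:
  [0..0]={S,T1}  "c"  orig:{S}
  [1..1]={S,T1}  "c"  orig:{S}
  [2..2]={A,T2}  "b"  orig:{A}
  [0..1]={B}  "cc"
  [1..2]=∅  "cb"
  [0..2]=∅  "ccb"

S ∉ T[0,2] ⇒ NO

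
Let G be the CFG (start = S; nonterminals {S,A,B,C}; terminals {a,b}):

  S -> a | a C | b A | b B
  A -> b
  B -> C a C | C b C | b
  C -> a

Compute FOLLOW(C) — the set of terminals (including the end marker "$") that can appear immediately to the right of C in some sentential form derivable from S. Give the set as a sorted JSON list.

FIRST sets, iterate to fixpoint:
[1]
  A via A→b: +{b}
  B via B→b: +{b}
  C via C→a: +{a}
  S via S→a: +{a}
  S via S→b A: +{b}
  FIRST(S)={a,b}  FIRST(A)={b}  FIRST(B)={b}  FIRST(C)={a}
[2]
  B via B→C a C: +{a}
  FIRST(S)={a,b}  FIRST(A)={b}  FIRST(B)={a,b}  FIRST(C)={a}
[3] — fixpoint
  FIRST(S)={a,b}  FIRST(A)={b}  FIRST(B)={a,b}  FIRST(C)={a}

FOLLOW sets:
seed FOLLOW(S) with $
iter 1:
  B→C a C: FOLLOW(C) ⊇ FIRST(a) = {a}; new: +{a}
  B→C b C: FOLLOW(C) ⊇ FIRST(b) = {b}; new: +{b}
  S→a C: FOLLOW(C) ⊇ FOLLOW(S) ⊇ {$}; new: +{$}
  S→b A: FOLLOW(A) ⊇ FOLLOW(S) ⊇ {$}; new: +{$}
  S→b B: FOLLOW(B) ⊇ FOLLOW(S) ⊇ {$}; new: +{$}
  S: {$}  A: {$}  B: {$}  C: {$,a,b}
iter 2: — fixpoint
  S: {$}  A: {$}  B: {$}  C: {$,a,b}

FOLLOW(C) = ["$", "a", "b"]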